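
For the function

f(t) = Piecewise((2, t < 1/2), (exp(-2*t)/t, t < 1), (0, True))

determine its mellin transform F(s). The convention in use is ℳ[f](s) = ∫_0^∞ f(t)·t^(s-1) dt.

2**(1 - s)*(s*uppergamma(s - 1, 1) - s*uppergamma(s - 1, 2) + 1)/s
  Re(s) > 0

undo the shared t-power: 2*t on [0, 1/2); exp(-2*t) on [1/2, 1)
strip the common scale on t: t on [0, 1); exp(-t) on [1, 2)
integrate the 2 segments split at 1/2, then add the results
segment [0, 1/2) carries 2; integrate it
∫ exp(-2*t)/t·t^(s-1) over [1/2, 1)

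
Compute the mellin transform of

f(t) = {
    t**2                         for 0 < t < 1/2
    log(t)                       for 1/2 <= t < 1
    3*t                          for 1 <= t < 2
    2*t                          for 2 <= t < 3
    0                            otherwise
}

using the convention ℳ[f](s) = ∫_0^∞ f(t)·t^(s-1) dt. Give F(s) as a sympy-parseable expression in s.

(8*2**(2*s)*s**3 + 16*2**(2*s)*s**2 - 12*2**s*s**3 - 28*2**s*s**2 - 12*2**s*s - 8*2**s + 24*6**s*s**3 + 48*6**s*s**2 + s**3 + 4*s**3*log(2) + 5*s**2 + 12*s**2*log(2) + 8*s*log(2) + 12*s + 8)/(4*2**s*s**2*(s**2 + 3*s + 2))
  Re(s) > -2

strip the shared t-power: t on [0, 1/2); log(t)/t on [1/2, 1); 3 on [1, 2); …
slice at 1/2, 1, 2, transform all 4 pieces, and sum them
[0, 1/2) adds the kernel integral of t**2
between 1/2 and 1 the integrand is log(t)·t^(s-1)
∫ over [1, 2) of 3*t·t^(s-1) joins the sum
on [2, 3) integrate f = 2*t against the kernel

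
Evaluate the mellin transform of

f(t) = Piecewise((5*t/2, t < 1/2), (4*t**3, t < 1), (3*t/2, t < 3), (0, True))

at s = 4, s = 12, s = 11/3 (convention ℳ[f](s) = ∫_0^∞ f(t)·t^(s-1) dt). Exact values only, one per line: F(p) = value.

F(4) = 163929/2240
F(12) = 587731714097/3194880
F(11/3) = 27*2**(1/3)/2240 + 39/140 + 729*3**(2/3)/28

summing 3 kernel integrals split by 1/2, 1 yields ℳ[f](s)
on [0, 1/2): add ∫ 5*t/2·t^(s-1) dt
segment [1/2, 1) carries 4*t**3; integrate it
the [1, 3) slice contributes ∫ 3*t/2·t^(s-1) dt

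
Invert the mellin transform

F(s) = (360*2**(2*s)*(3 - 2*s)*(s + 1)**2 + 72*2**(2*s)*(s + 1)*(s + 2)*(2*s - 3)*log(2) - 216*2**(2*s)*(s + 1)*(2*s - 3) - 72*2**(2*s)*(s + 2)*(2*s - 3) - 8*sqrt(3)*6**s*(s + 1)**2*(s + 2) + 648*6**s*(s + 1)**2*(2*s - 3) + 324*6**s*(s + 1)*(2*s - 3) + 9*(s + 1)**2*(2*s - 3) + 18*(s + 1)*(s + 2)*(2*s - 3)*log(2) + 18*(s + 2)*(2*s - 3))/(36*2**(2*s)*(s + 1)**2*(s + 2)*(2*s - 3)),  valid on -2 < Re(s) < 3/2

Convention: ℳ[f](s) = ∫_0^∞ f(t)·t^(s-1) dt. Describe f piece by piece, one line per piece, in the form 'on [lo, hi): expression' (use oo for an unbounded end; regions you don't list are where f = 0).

on [0, 1/4): 4*t**2
on [1/4, 1): 2*t*log(2*t)
on [1, 3/2): 2*t*(2*t + 3)
on [3/2, oo): sqrt(2)/(4*t**(3/2))

invert the common scale on t to get t**2 on [0, 1/2); t*log(t) on [1/2, 2); t*(t + 3) on [2, 3); …
peel off the shared t-power: t on [0, 1/2); log(t) on [1/2, 2); t + 3 on [2, 3); …
cuts at 1/4, 1, 3/2: linearity sums the 4 kernel integrals
∫ over [0, 1/4) of 4*t**2·t^(s-1) joins the sum
on [1/4, 1) integrate f = 2*t*log(2*t) against the kernel
[1, 3/2) adds the kernel integral of 2*t*(2*t + 3)
on [3/2, ∞): add ∫ sqrt(2)/(4*t**(3/2))·t^(s-1) dt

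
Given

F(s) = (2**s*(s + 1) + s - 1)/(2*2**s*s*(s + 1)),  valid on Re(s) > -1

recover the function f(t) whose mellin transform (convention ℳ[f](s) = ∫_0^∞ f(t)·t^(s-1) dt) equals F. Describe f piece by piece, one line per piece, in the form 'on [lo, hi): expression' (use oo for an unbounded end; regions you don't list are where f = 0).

peel off the common scale on t: t on [0, 1); 1/2 on [1, 2)
split f at 1/2: ℳ[f](s) collects 2 kernel integrals
segment 0 to 1/2 holds 2*t; add its integral
on [1/2, 1) integrate f = 1/2 against the kernel

on [0, 1/2): 2*t
on [1/2, 1): 1/2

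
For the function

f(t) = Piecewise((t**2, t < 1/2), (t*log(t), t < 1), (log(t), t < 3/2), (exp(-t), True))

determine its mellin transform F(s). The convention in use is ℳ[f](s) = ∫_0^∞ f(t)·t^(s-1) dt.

(4*2**s*s**2*(s + 2)*(s**2 + 2*s + 1)*uppergamma(s, 3/2) - 4*2**s*s**2*(s + 2) + 4*2**s*(s + 2)*(s**2 + 2*s + 1) + 3**s*s*(s + 2)*(-4*log(2) + 4*log(3))*(s**2 + 2*s + 1) - 4*3**s*(s + 2)*(s**2 + 2*s + 1) + s**3*(s + 2)*log(4) + s**2*(s + 2)*log(4) + 2*s**2*(s + 2) + s**2*(s**2 + 2*s + 1))/(4*2**s*s**2*(s + 2)*(s**2 + 2*s + 1))
  Re(s) > -2

split f at 1/2, 1, 3/2: ℳ[f](s) collects 4 kernel integrals
for t in [0, 1/2): the term is ∫ t**2·t^(s-1)
the [1/2, 1) slice contributes ∫ t*log(t)·t^(s-1) dt
segment 1 to 3/2 holds log(t); add its integral
on [3/2, ∞): add ∫ exp(-t)·t^(s-1) dt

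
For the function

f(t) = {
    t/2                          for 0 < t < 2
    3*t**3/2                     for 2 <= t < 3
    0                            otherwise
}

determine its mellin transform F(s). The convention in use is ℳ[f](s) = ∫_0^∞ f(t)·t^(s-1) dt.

along the cuts 2, ℳ[f](s) splits into 2 integrals
the [0, 2) slice contributes ∫ t/2·t^(s-1) dt
between 2 and 3 the integrand is 3*t**3/2·t^(s-1)

(-22*2**s*s - 18*2**s + 81*3**s*s + 81*3**s)/(2*(s**2 + 4*s + 3))
  Re(s) > -1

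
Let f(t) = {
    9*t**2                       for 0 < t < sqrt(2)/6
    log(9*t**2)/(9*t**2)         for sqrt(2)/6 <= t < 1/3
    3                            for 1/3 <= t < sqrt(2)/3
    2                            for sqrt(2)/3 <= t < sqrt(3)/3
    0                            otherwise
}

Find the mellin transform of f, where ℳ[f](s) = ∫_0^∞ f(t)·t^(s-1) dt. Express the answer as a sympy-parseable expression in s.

peel off the common scale on t: t**2 on [0, sqrt(2)/2); log(t**2)/t**2 on [sqrt(2)/2, 1); 3 on [1, sqrt(2)); …
remove the power substitution first: t on [0, 1/2); log(t)/t on [1/2, 1); 3 on [1, 2); …
linearity at sqrt(2)/6, 1/3, sqrt(2)/3 turns ℳ[f](s) into 4 summed integrals
∫ 9*t**2·t^(s-1) over [0, sqrt(2)/6)
over [sqrt(2)/6, 1/3), the kernel integral of log(9*t**2)/(9*t**2) enters the sum
the [1/3, sqrt(2)/3) slice contributes ∫ 3·t^(s-1) dt
between sqrt(2)/3 and sqrt(3)/3 the integrand is 2·t^(s-1)

(sqrt(2)/6)**s*(-4*2**(s/2)*s*(s + 2) - 6*2**(s/2)*(s + 2)*(s**2 - 4*s + 4) + 2*2**s*(s + 2)*(s**2 - 4*s + 4) + 4*6**(s/2)*(s + 2)*(s**2 - 4*s + 4) + 4*s**2*(s + 2)*log(2) - 8*s*(s + 2)*log(2) + 8*s*(s + 2) + s*(s**2 - 4*s + 4))/(2*s*(s + 2)*(s**2 - 4*s + 4))
  Re(s) > -2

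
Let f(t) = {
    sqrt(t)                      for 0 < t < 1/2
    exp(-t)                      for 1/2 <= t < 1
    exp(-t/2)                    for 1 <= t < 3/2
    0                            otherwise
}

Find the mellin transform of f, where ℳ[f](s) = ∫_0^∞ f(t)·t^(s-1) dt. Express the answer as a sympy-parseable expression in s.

split f at 1/2, 1: ℳ[f](s) collects 3 kernel integrals
between 0 and 1/2 the integrand is sqrt(t)·t^(s-1)
∫ exp(-t)·t^(s-1) over [1/2, 1)
piece [1, 3/2): integrate exp(-t/2) against the kernel

(2**s*(2*s + 1)*uppergamma(s, 1/2) - 2**s*(2*s + 1)*uppergamma(s, 1) + 4**s*(2*s + 1)*uppergamma(s, 1/2) - 4**s*(2*s + 1)*uppergamma(s, 3/4) + sqrt(2))/(2**s*(2*s + 1))
  Re(s) > -1/2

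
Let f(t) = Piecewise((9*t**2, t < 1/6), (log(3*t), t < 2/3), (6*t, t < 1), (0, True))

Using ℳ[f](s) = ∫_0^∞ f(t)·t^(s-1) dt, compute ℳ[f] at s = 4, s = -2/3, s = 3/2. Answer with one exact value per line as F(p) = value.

F(4) = 257*log(2)/5184 + 320281/311040
F(-2/3) = -57*18**(1/3)/8 - log(2**(3*18**(1/3)/4 + 3*6**(2/3)/2)) + 39*6**(2/3)/16 + 18
F(3/2) = sqrt(6)*(-9979 + 3780*log(2) + 9072*sqrt(6))/22680

the common scale on t comes off first: t**2 on [0, 1/2); log(t) on [1/2, 2); 2*t on [2, 3)
cuts at 1/6, 2/3: linearity sums the 3 kernel integrals
segment 0 to 1/6 holds 9*t**2; add its integral
for t in [1/6, 2/3): the term is ∫ log(3*t)·t^(s-1)
the [2/3, 1) slice contributes ∫ 6*t·t^(s-1) dt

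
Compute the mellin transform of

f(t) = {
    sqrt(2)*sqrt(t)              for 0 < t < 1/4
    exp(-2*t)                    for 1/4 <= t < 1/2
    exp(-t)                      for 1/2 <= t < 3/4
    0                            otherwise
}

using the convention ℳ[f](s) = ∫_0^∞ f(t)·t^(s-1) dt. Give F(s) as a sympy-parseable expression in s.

(2**s*(2*s + 1)*uppergamma(s, 1/2) - 2**s*(2*s + 1)*uppergamma(s, 1) + 4**s*(2*s + 1)*uppergamma(s, 1/2) - 4**s*(2*s + 1)*uppergamma(s, 3/4) + sqrt(2))/(4**s*(2*s + 1))
  Re(s) > -1/2

strip the common scale on t: sqrt(t) on [0, 1/2); exp(-t) on [1/2, 1); exp(-t/2) on [1, 3/2)
f breaks at 1/4, 1/2 into 3 integrals to sum
∫ over [0, 1/4) of sqrt(2)*sqrt(t)·t^(s-1) joins the sum
segment 1/4 to 1/2 holds exp(-2*t); add its integral
on [1/2, 3/4): add ∫ exp(-t)·t^(s-1) dt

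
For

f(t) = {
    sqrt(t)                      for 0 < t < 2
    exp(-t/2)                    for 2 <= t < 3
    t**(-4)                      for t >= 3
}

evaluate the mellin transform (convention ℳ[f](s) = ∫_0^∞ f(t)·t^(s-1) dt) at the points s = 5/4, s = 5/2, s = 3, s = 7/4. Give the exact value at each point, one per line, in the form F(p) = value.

F(5/4) = -2*2**(1/4)*uppergamma(5/4, 3/2) + 4*3**(1/4)/297 + 2*2**(1/4)*uppergamma(5/4, 1) + 8*2**(3/4)/7
F(5/2) = -12*sqrt(3)*exp(-3/2) - 3*sqrt(2)*sqrt(pi)*erfc(sqrt(6)/2) + 2*sqrt(3)/27 + 3*sqrt(2)*sqrt(pi)*erfc(1) + 8/3 + 10*sqrt(2)*exp(-1)
F(3) = -58*exp(-3/2) + 1/3 + 16*sqrt(2)/7 + 40*exp(-1)
F(7/4) = -2*2**(3/4)*uppergamma(7/4, 3/2) + 4*3**(3/4)/243 + 2*2**(3/4)*uppergamma(7/4, 1) + 16*2**(1/4)/9

integrate the 3 segments split at 2, 3, then add the results
on [0, 2): add ∫ sqrt(t)·t^(s-1) dt
[2, 3) adds the kernel integral of exp(-t/2)
segment 3 to ∞ holds t**(-4); add its integral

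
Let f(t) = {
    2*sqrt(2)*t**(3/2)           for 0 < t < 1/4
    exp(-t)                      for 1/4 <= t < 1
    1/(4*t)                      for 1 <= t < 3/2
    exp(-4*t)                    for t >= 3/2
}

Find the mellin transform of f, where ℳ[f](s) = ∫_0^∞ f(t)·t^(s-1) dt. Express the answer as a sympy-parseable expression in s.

(24**s*(s - 1)*(2*s + 3)*uppergamma(s, 1/4) - 24**s*(s - 1)*(2*s + 3)*uppergamma(s, 1) - 24**s*(2*s + 3)/4 + 36**s*(2*s + 3)/6 + 6**s*(s - 1)*(2*s + 3)*uppergamma(s, 6) + sqrt(2)*6**s*(s - 1)/2)/(24**s*(s - 1)*(2*s + 3))
  Re(s) > -3/2

the common scale on t comes off first: t**(3/2) on [0, 1/2); exp(-t/2) on [1/2, 2); 1/(2*t) on [2, 3); …
treat the 4 regions marked off by 1/4, 1, 3/2 separately and sum
segment 0 to 1/4 holds 2*sqrt(2)*t**(3/2); add its integral
on [1/4, 1): add ∫ exp(-t)·t^(s-1) dt
on [1, 3/2): add ∫ 1/(4*t)·t^(s-1) dt
[3/2, ∞) adds the kernel integral of exp(-4*t)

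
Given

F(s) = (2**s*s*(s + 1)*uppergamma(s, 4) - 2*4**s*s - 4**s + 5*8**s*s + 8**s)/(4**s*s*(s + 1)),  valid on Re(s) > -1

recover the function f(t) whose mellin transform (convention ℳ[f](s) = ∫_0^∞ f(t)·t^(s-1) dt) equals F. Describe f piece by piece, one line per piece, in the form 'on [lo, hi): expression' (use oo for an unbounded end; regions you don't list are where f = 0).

on [0, 1): t
on [1, 2): 2*t + 1
on [2, oo): exp(-2*t)

summing 3 kernel integrals split by 1, 2 yields ℳ[f](s)
for t in [0, 1): the term is ∫ t·t^(s-1)
segment [1, 2) carries (2*t + 1); integrate it
piece [2, ∞): integrate exp(-2*t) against the kernel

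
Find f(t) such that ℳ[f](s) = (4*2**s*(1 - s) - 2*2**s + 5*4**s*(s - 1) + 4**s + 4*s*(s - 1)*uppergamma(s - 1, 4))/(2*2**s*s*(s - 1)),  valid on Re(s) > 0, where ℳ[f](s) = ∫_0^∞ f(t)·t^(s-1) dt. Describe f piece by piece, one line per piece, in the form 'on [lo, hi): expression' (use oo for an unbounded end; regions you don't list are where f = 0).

peel off the shared t-power: t on [0, 1); 2*t + 1 on [1, 2); exp(-2*t) on [2, ∞)
summing 3 kernel integrals split by 1, 2 yields ℳ[f](s)
over [0, 1), the kernel integral of 1 enters the sum
for t in [1, 2): the term is ∫ (2*t + 1)/t·t^(s-1)
over [2, ∞), the kernel integral of exp(-2*t)/t enters the sum

on [0, 1): 1
on [1, 2): (2*t + 1)/t
on [2, oo): exp(-2*t)/t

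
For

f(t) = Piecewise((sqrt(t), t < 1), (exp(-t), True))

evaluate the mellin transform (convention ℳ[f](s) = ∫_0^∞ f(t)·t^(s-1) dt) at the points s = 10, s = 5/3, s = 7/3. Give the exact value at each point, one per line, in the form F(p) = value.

F(10) = 2/21 + 986410*exp(-1)
F(5/3) = 6/13 + uppergamma(5/3, 1)
F(7/3) = 6/17 + uppergamma(7/3, 1)

linearity at 1 turns ℳ[f](s) into 2 summed integrals
piece [0, 1): integrate sqrt(t) against the kernel
∫ over [1, ∞) of exp(-t)·t^(s-1) joins the sum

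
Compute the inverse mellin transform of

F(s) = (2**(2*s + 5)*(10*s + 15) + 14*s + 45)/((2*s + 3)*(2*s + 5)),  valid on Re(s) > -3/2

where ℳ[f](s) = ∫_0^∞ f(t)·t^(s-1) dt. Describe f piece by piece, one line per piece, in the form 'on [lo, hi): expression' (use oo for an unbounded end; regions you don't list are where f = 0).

cuts at 1: linearity sums the 2 kernel integrals
∫ 6*t**(3/2)·t^(s-1) over [0, 1)
for t in [1, 4): the term is ∫ 5*t**(5/2)/2·t^(s-1)

on [0, 1): 6*t**(3/2)
on [1, 4): 5*t**(5/2)/2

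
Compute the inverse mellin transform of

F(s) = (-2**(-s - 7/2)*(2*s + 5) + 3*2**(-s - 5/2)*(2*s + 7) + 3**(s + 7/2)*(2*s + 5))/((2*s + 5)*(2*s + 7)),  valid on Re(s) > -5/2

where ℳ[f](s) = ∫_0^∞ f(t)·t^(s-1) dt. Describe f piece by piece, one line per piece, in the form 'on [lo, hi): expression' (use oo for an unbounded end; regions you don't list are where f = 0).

f breaks at 1/2 into 2 integrals to sum
on [0, 1/2) integrate f = 3*t**(5/2)/2 against the kernel
the [1/2, 3) slice contributes ∫ t**(7/2)/2·t^(s-1) dt

on [0, 1/2): 3*t**(5/2)/2
on [1/2, 3): t**(7/2)/2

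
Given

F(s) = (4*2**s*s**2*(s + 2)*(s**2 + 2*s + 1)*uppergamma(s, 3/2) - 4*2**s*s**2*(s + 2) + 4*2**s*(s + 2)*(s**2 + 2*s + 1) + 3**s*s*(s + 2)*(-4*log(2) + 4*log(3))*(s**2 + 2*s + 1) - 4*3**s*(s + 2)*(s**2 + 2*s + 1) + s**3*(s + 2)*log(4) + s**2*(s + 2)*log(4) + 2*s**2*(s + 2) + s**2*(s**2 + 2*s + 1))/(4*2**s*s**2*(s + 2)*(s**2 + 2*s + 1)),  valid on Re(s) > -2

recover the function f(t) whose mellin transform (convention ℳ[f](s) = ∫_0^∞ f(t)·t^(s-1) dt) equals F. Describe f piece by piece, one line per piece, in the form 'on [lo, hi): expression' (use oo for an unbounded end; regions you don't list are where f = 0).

on [0, 1/2): t**2
on [1/2, 1): t*log(t)
on [1, 3/2): log(t)
on [3/2, oo): exp(-t)

integrate the 4 segments split at 1/2, 1, 3/2, then add the results
on [0, 1/2): add ∫ t**2·t^(s-1) dt
piece [1/2, 1): integrate t*log(t) against the kernel
∫ over [1, 3/2) of log(t)·t^(s-1) joins the sum
over [3/2, ∞), the kernel integral of exp(-t) enters the sum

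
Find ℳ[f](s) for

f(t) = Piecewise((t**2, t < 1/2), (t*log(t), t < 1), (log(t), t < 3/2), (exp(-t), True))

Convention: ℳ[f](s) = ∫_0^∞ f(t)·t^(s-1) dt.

along the cuts 1/2, 1, 3/2, ℳ[f](s) splits into 4 integrals
for t in [0, 1/2): the term is ∫ t**2·t^(s-1)
on [1/2, 1) integrate f = t*log(t) against the kernel
∫ log(t)·t^(s-1) over [1, 3/2)
on [3/2, ∞): add ∫ exp(-t)·t^(s-1) dt

(4*2**s*s**2*(s + 2)*(s**2 + 2*s + 1)*uppergamma(s, 3/2) - 4*2**s*s**2*(s + 2) + 4*2**s*(s + 2)*(s**2 + 2*s + 1) + 3**s*s*(s + 2)*(-4*log(2) + 4*log(3))*(s**2 + 2*s + 1) - 4*3**s*(s + 2)*(s**2 + 2*s + 1) + s**3*(s + 2)*log(4) + s**2*(s + 2)*log(4) + 2*s**2*(s + 2) + s**2*(s**2 + 2*s + 1))/(4*2**s*s**2*(s + 2)*(s**2 + 2*s + 1))
  Re(s) > -2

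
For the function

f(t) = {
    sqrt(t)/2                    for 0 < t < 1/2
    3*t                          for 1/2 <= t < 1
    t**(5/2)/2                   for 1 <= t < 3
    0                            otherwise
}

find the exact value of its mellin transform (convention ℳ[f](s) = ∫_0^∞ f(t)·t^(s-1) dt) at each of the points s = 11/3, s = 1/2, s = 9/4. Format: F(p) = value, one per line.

F(11/3) = -9*2**(1/3)/448 + 3*2**(5/6)/800 + 291/518 + 2187*3**(1/6)/37
F(1/2) = 79/12 - sqrt(2)/2
F(9/4) = -3*2**(3/4)/52 + 2**(1/4)/44 + 202/247 + 162*3**(3/4)/19

breakpoints 1/2, 1: one integral from each of the 3 segments
segment [0, 1/2) carries sqrt(t)/2; integrate it
between 1/2 and 1 the integrand is 3*t·t^(s-1)
∫ t**(5/2)/2·t^(s-1) over [1, 3)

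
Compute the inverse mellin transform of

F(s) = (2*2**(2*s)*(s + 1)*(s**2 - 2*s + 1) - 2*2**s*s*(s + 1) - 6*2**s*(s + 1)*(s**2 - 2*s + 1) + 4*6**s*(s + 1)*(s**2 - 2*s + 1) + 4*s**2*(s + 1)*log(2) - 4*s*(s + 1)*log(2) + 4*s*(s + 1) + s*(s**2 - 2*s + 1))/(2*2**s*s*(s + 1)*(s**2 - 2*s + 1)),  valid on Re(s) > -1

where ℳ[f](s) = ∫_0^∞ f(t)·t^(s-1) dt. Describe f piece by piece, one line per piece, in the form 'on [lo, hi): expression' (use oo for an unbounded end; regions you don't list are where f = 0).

the 4 pieces separated at 1/2, 1, 2 each add one integral
[0, 1/2) adds the kernel integral of t
between 1/2 and 1 the integrand is log(t)/t·t^(s-1)
on [1, 2): add ∫ 3·t^(s-1) dt
segment [2, 3) carries 2; integrate it

on [0, 1/2): t
on [1/2, 1): log(t)/t
on [1, 2): 3
on [2, 3): 2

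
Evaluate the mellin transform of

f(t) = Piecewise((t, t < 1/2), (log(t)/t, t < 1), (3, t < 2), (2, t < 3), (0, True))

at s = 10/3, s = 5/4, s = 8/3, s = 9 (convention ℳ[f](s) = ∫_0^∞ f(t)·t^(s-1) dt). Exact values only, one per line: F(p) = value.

treat the 4 regions marked off by 1/2, 1, 2 separately and sum
between 0 and 1/2 the integrand is t·t^(s-1)
piece [1/2, 1): integrate log(t)/t against the kernel
∫ over [1, 2) of 3·t^(s-1) joins the sum
the [2, 3) slice contributes ∫ 2·t^(s-1) dt

F(10/3) = -531/490 + 615*2**(2/3)/20384 + 3*2**(2/3)*log(2)/56 + 12*2**(1/3)/5 + 81*3**(1/3)/5
F(5/4) = 2**(3/4)*(-828*2**(1/4) + 72*sqrt(2) + 180*log(2) + 216*6**(1/4) + 725)/90
F(8/3) = -297/200 + 3*2**(1/3)*log(2)/20 + 471*2**(1/3)/4400 + 3*2**(2/3)/2 + 27*3**(2/3)/4
F(9) = log(2)/2048 + 3266548597/737280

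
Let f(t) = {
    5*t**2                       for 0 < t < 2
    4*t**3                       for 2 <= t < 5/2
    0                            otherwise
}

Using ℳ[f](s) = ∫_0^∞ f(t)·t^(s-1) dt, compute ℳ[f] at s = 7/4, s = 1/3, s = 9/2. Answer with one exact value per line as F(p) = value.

F(7/4) = 5*2**(1/4)*(-64*sqrt(2) + 375*5**(3/4))/114
F(1/3) = -36*2**(1/3)/35 + 75*20**(1/3)/8
F(9/2) = -3712*sqrt(2)/195 + 15625*sqrt(10)/96

split f at 2: ℳ[f](s) collects 2 kernel integrals
piece [0, 2): integrate 5*t**2 against the kernel
on [2, 5/2): add ∫ 4*t**3·t^(s-1) dt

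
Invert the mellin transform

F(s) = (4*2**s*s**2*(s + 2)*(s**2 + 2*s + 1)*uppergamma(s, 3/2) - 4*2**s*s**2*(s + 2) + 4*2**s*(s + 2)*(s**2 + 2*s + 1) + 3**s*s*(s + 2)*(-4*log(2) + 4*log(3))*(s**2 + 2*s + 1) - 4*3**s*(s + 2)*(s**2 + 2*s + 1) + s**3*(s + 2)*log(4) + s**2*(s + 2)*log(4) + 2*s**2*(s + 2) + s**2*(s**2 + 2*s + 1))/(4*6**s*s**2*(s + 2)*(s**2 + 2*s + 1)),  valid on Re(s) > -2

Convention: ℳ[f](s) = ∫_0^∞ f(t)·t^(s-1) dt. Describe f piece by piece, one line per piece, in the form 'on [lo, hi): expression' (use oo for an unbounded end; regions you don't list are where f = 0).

on [0, 1/6): 9*t**2
on [1/6, 1/3): 3*t*log(3*t)
on [1/3, 1/2): log(3*t)
on [1/2, oo): exp(-3*t)

undo the common scale on t: t**2 on [0, 1/2); t*log(t) on [1/2, 1); log(t) on [1, 3/2); …
decompose at 1/6, 1/3, 1/2; ℳ[f](s) sums the 4 pieces' integrals
piece [0, 1/6): integrate 9*t**2 against the kernel
between 1/6 and 1/3 the integrand is 3*t*log(3*t)·t^(s-1)
segment [1/3, 1/2) carries log(3*t); integrate it
piece [1/2, ∞): integrate exp(-3*t) against the kernel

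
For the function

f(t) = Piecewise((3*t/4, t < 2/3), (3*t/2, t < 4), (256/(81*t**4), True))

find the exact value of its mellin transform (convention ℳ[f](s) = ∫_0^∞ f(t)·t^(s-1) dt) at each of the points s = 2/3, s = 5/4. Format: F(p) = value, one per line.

remove the common scale on t first: t/2 on [0, 1); t on [1, 6); 16/t**4 on [6, ∞)
strip the common scale on t: t on [0, 1/2); 2*t on [1/2, 3); t**(-4) on [3, ∞)
f breaks at 2/3, 4 into 3 integrals to sum
[0, 2/3) adds the kernel integral of 3*t/4
[2/3, 4) adds the kernel integral of 3*t/2
over [4, ∞), the kernel integral of 256/(81*t**4) enters the sum

F(2/3) = -12**(1/3)/10 + 973*2**(1/3)/135
F(5/4) = -4*2**(1/4)*3**(3/4)/81 + 9520*sqrt(2)/891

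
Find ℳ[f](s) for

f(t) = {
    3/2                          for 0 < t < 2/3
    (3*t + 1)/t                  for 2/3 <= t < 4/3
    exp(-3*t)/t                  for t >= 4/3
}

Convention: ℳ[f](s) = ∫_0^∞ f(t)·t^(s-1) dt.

3*2**(s - 2)*(5*2**(2*s)*(s - 1) + 2**(2*s) - 2**(s + 1) + 2**(s + 2)*(1 - s) + 4*s*(s - 1)*uppergamma(s - 1, 4))/(6**s*s*(s - 1))
  Re(s) > 0

back out the shared t-power: 3*t/2 on [0, 2/3); 3*t + 1 on [2/3, 4/3); exp(-3*t) on [4/3, ∞)
undo the common scale on t: t on [0, 1); 2*t + 1 on [1, 2); exp(-2*t) on [2, ∞)
cuts at 2/3, 4/3: linearity sums the 3 kernel integrals
segment 0 to 2/3 holds 3/2; add its integral
piece [2/3, 4/3): integrate (3*t + 1)/t against the kernel
piece [4/3, ∞): integrate exp(-3*t)/t against the kernel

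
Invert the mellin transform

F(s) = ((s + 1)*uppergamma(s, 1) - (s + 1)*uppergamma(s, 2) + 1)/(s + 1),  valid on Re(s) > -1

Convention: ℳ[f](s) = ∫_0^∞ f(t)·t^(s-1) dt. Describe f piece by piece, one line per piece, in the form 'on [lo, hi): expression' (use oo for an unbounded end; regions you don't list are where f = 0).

integrate the 2 segments split at 1, then add the results
the [0, 1) slice contributes ∫ t·t^(s-1) dt
segment 1 to 2 holds exp(-t); add its integral

on [0, 1): t
on [1, 2): exp(-t)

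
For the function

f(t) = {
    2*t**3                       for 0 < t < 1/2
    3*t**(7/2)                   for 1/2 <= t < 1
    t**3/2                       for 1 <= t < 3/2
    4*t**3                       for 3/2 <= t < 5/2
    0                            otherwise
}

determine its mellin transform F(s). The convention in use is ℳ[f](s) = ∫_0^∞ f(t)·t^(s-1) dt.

(-6*2**(1/2 - s)*(s + 3) - 189*(3/2)**s*(2*s + 7) + 80*s + 232 + 1000*5**s*(2*s + 7)/2**s + 4*(2*s + 7)/2**s)/(16*(s + 3)*(2*s + 7))
  Re(s) > -3

slice at 1/2, 1, 3/2, transform all 4 pieces, and sum them
on [0, 1/2) integrate f = 2*t**3 against the kernel
segment 1/2 to 1 holds 3*t**(7/2); add its integral
∫ over [1, 3/2) of t**3/2·t^(s-1) joins the sum
segment 3/2 to 5/2 holds 4*t**3; add its integral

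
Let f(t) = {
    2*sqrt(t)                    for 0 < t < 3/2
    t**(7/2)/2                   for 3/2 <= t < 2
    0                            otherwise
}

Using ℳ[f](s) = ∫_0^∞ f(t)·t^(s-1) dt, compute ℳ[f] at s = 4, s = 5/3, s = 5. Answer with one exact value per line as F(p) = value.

split f at 3/2: ℳ[f](s) collects 2 kernel integrals
over [0, 3/2), the kernel integral of 2*sqrt(t) enters the sum
[3/2, 2) adds the kernel integral of t**(7/2)/2

F(4) = 711*sqrt(6)/1280 + 128*sqrt(2)/15
F(5/3) = 3*2**(1/6)*(5769*2**(2/3)*3**(1/6) + 26624)/25792
F(5) = 60021*sqrt(6)/95744 + 256*sqrt(2)/17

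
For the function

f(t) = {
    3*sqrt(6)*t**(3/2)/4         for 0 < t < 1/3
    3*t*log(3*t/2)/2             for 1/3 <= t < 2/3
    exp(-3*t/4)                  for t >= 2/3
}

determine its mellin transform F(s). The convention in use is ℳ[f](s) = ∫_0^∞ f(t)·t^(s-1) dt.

(2*2**(2*s)*(2*s + 3)*(s**2 + 2*s + 1)*uppergamma(s, 1/2) - 2*2**s*(2*s + 3) + s*(2*s + 3)*log(2) + 2*s + (2*s + 3)*log(2) + sqrt(2)*(s**2 + 2*s + 1) + 3)/(2*3**s*(2*s + 3)*(s**2 + 2*s + 1))
  Re(s) > -3/2

remove the common scale on t first: t**(3/2) on [0, 1/2); t*log(t) on [1/2, 1); exp(-t/2) on [1, ∞)
cuts at 1/3, 2/3: linearity sums the 3 kernel integrals
for t in [0, 1/3): the term is ∫ 3*sqrt(6)*t**(3/2)/4·t^(s-1)
∫ 3*t*log(3*t/2)/2·t^(s-1) over [1/3, 2/3)
segment [2/3, ∞) carries exp(-3*t/4); integrate it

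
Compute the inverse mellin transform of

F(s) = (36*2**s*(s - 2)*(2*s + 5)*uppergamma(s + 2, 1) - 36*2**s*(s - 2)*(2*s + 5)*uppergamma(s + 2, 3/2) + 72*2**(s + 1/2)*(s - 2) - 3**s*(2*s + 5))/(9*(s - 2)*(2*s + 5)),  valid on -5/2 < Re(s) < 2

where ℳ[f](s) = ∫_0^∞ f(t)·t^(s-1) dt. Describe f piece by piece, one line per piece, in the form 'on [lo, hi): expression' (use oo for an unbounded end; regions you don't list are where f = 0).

reversing the shared t-power: sqrt(t) on [0, 2); exp(-t/2) on [2, 3); t**(-4) on [3, ∞)
breakpoints 2, 3: one integral from each of the 3 segments
∫ t**(5/2)·t^(s-1) over [0, 2)
segment [2, 3) carries t**2*exp(-t/2); integrate it
piece [3, ∞): integrate t**(-2) against the kernel

on [0, 2): t**(5/2)
on [2, 3): t**2*exp(-t/2)
on [3, oo): t**(-2)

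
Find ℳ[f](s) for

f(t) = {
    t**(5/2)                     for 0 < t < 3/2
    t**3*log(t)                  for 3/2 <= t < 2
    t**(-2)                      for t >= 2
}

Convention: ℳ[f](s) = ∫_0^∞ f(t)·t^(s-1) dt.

undo the shared t-power: sqrt(t) on [0, 3/2); t*log(t) on [3/2, 2); t**(-4) on [2, ∞)
integrate the 3 segments split at 3/2, 2, then add the results
between 0 and 3/2 the integrand is t**(5/2)·t^(s-1)
piece [3/2, 2): integrate t**3*log(t) against the kernel
segment 2 to ∞ holds t**(-2); add its integral

(-64*2**(2*s)*(s - 2)*(2*s + 5) - 2*2**(2*s)*(2*s + 5)*(2*s + (s + 2)**2 + 5) + 3**s*(s - 2)*(s + 2)*(2*s + 5)*(-27*log(3) + 27*log(2)) + 3**s*(s - 2)*(2*s + 5)*(-27*log(3) + 27*log(2)) + 27*3**s*(s - 2)*(2*s + 5) + 18*3**s*sqrt(6)*(s - 2)*(2*s + (s + 2)**2 + 5) + 64*4**s*(s - 2)*(s + 2)*(2*s + 5)*log(2) + 64*4**s*(s - 2)*(2*s + 5)*log(2))/(8*2**s*(s - 2)*(2*s + 5)*(2*s + (s + 2)**2 + 5))
  -5/2 < Re(s) < 2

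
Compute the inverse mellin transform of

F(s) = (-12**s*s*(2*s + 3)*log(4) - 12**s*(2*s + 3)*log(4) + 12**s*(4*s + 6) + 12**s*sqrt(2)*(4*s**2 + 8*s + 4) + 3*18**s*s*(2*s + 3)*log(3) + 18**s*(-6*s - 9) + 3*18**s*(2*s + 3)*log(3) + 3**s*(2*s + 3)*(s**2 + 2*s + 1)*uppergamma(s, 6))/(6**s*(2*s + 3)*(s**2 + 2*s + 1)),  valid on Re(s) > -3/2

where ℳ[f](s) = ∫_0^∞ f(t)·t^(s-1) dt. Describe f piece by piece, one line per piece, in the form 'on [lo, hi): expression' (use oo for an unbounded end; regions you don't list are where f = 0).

on [0, 2): t**(3/2)
on [2, 3): t*log(t)
on [3, oo): exp(-2*t)

decompose at 2, 3; ℳ[f](s) sums the 3 pieces' integrals
between 0 and 2 the integrand is t**(3/2)·t^(s-1)
∫ over [2, 3) of t*log(t)·t^(s-1) joins the sum
piece [3, ∞): integrate exp(-2*t) against the kernel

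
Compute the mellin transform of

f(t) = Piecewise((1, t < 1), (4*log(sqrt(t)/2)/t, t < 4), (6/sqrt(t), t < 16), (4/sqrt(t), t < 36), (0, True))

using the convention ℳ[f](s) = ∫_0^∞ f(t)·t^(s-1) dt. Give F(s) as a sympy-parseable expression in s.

(6*16**s*s**3 - 12*16**s*s**2 + 6*16**s*s - 36*2**(2*s)*s**3 + 66*2**(2*s)*s**2 - 33*2**(2*s)*s + 8*6**(2*s)*s**3 - 16*6**(2*s)*s**2 + 8*6**(2*s)*s + 12*s**3 + 48*s**3*log(2) - 72*s**2*log(2) - 6*s**2 + 12*s + 24*s*log(2) - 6)/(6*s*(2*s**3 - 5*s**2 + 4*s - 1))
  Re(s) > 0

the power substitution comes off first: 1 on [0, 1); 4*log(t/2)/t**2 on [1, 2); 6/t on [2, 4); …
back out the common scale on t: 1 on [0, 1/2); log(t)/t**2 on [1/2, 1); 3/t on [1, 2); …
invert the shared t-power to get t on [0, 1/2); log(t)/t on [1/2, 1); 3 on [1, 2); …
linearity at 1, 4, 16 turns ℳ[f](s) into 4 summed integrals
between 0 and 1 the integrand is 1·t^(s-1)
piece [1, 4): integrate 4*log(sqrt(t)/2)/t against the kernel
∫ over [4, 16) of 6/sqrt(t)·t^(s-1) joins the sum
between 16 and 36 the integrand is 4/sqrt(t)·t^(s-1)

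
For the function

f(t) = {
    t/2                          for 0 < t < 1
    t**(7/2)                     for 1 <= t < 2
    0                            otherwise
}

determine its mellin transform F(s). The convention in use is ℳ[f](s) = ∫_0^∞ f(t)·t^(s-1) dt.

(2**(s + 11/2)*(s + 1) - 2*s + 3)/(2*(s + 1)*(2*s + 7))
  Re(s) > -1

breakpoints 1: one integral from each of the 2 segments
[0, 1) adds the kernel integral of t/2
over [1, 2), the kernel integral of t**(7/2) enters the sum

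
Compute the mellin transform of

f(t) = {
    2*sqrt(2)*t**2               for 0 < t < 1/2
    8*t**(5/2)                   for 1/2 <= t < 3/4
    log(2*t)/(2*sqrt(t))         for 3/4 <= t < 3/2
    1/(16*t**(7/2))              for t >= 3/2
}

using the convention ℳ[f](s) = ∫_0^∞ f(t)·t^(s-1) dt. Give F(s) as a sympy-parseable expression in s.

invert the shared t-power to get 2*sqrt(2)*t**(3/2) on [0, 1/2); 8*t**2 on [1/2, 3/4); log(2*t)/(2*t) on [3/4, 3/2); …
the common scale on t comes off first: t**(3/2) on [0, 1); 2*t**2 on [1, 3/2); log(t)/t on [3/2, 3); …
decompose at 1/2, 3/4, 3/2; ℳ[f](s) sums the 4 pieces' integrals
segment 0 to 1/2 holds 2*sqrt(2)*t**2; add its integral
on [1/2, 3/4): add ∫ 8*t**(5/2)·t^(s-1) dt
segment 3/4 to 3/2 holds log(2*t)/(2*sqrt(t)); add its integral
piece [3/2, ∞): integrate 1/(16*t**(7/2)) against the kernel

2**(-2*s - 1)*(324*2**(s + 1/2)*(-2*s + (s + 1/2)**2)*(s - 7/2)*(s + 5/2) - 324*2**(s + 1/2)*(-2*s + (s + 1/2)**2)*(s - 7/2)*(2*s + 4) + 729*3**(s + 1/2)*(-2*s + (s + 1/2)**2)*(s - 7/2)*(2*s + 4) - 108*3**(s + 1/2)*(s - 7/2)*(s + 1/2)*(s + 5/2)*(2*s + 4)*log(3) + 108*3**(s + 1/2)*(s - 7/2)*(s + 1/2)*(s + 5/2)*(2*s + 4)*log(2) - 108*3**(s + 1/2)*(s - 7/2)*(s + 5/2)*(2*s + 4)*log(2) + 108*3**(s + 1/2)*(s - 7/2)*(s + 5/2)*(2*s + 4) + 108*3**(s + 1/2)*(s - 7/2)*(s + 5/2)*(2*s + 4)*log(3) - 2*6**(s + 1/2)*(-2*s + (s + 1/2)**2)*(s + 5/2)*(2*s + 4) + 54*6**(s + 1/2)*(s - 7/2)*(s + 1/2)*(s + 5/2)*(2*s + 4)*log(3) - 54*6**(s + 1/2)*(s - 7/2)*(s + 5/2)*(2*s + 4)*log(3) - 54*6**(s + 1/2)*(s - 7/2)*(s + 5/2)*(2*s + 4))/(162*(-2*s + (s + 1/2)**2)*(s - 7/2)*(s + 5/2)*(2*s + 4))
  -2 < Re(s) < 7/2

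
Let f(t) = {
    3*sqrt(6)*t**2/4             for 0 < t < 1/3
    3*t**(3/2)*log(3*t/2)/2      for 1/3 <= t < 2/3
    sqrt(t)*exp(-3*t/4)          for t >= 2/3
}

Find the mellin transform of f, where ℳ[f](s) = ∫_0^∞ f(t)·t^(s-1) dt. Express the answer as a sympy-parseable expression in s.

3**(1/2 - s)*(8*2**(2*s)*(s + 2)*(8*s + (2*s + 1)**2 + 8)*uppergamma(s + 1/2, 1/2) - 16*2**(s + 1/2)*(s + 2) + 8*s + 4*(s + 2)*(2*s + 1)*log(2) + 8*(s + 2)*log(2) + sqrt(2)*(8*s + (2*s + 1)**2 + 8) + 16)/(12*(s + 2)*(8*s + (2*s + 1)**2 + 8))
  Re(s) > -2

strip the shared t-power: 3*sqrt(6)*t**(3/2)/4 on [0, 1/3); 3*t*log(3*t/2)/2 on [1/3, 2/3); exp(-3*t/4) on [2/3, ∞)
peel off the common scale on t: t**(3/2) on [0, 1/2); t*log(t) on [1/2, 1); exp(-t/2) on [1, ∞)
decompose at 1/3, 2/3; ℳ[f](s) sums the 3 pieces' integrals
segment [0, 1/3) carries 3*sqrt(6)*t**2/4; integrate it
on [1/3, 2/3) integrate f = 3*t**(3/2)*log(3*t/2)/2 against the kernel
over [2/3, ∞), the kernel integral of sqrt(t)*exp(-3*t/4) enters the sum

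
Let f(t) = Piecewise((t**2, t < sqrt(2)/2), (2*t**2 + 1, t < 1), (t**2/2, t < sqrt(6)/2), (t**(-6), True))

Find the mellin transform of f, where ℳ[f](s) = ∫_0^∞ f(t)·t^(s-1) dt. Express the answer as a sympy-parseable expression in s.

(sqrt(2)/2)**s*(270*2**(s/2)*s*(s - 6) + 216*2**(s/2)*(s - 6) + 81*3**(s/2)*s*(s - 6) - 32*3**(s/2)*s*(s + 2) - 162*s*(s - 6) - 216*s + 1296)/(108*s*(s - 6)*(s + 2))
  -2 < Re(s) < 6

back out the power substitution: t on [0, 1/2); 2*t + 1 on [1/2, 1); t/2 on [1, 3/2); …
summing 4 kernel integrals split by sqrt(2)/2, 1, sqrt(6)/2 yields ℳ[f](s)
the [0, sqrt(2)/2) slice contributes ∫ t**2·t^(s-1) dt
on [sqrt(2)/2, 1) integrate f = (2*t**2 + 1) against the kernel
for t in [1, sqrt(6)/2): the term is ∫ t**2/2·t^(s-1)
∫ over [sqrt(6)/2, ∞) of t**(-6)·t^(s-1) joins the sum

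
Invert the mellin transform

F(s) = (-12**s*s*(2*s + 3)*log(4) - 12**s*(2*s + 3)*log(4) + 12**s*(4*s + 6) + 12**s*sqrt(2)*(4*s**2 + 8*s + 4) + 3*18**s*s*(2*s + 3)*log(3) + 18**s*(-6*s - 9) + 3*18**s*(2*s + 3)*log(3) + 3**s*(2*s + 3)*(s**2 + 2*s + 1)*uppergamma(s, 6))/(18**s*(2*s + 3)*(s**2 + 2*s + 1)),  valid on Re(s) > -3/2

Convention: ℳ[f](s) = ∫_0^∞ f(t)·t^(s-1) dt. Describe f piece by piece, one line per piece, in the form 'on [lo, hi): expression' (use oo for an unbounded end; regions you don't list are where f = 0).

invert the common scale on t to get t**(3/2) on [0, 2); t*log(t) on [2, 3); exp(-2*t) on [3, ∞)
the 3 pieces separated at 2/3, 1 each add one integral
∫ 3*sqrt(3)*t**(3/2)·t^(s-1) over [0, 2/3)
segment 2/3 to 1 holds 3*t*log(3*t); add its integral
the [1, ∞) slice contributes ∫ exp(-6*t)·t^(s-1) dt

on [0, 2/3): 3*sqrt(3)*t**(3/2)
on [2/3, 1): 3*t*log(3*t)
on [1, oo): exp(-6*t)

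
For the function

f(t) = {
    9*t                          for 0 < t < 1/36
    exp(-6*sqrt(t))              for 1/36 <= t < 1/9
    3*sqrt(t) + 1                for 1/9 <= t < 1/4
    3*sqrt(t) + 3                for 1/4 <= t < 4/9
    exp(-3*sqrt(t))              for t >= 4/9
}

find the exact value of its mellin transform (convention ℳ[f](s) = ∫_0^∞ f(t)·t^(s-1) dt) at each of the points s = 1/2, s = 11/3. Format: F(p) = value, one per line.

F(1/2) = (12 + 12*E + 85*exp(2))*exp(-2)/36
F(11/3) = 6**(2/3)*(-30800*uppergamma(22/3, 2) - 18370800*3**(1/3) - 1010688*2**(1/3) + 825 + 30800*uppergamma(22/3, 1) + 327548928*2**(2/3) + 3942400*2**(1/3)*uppergamma(22/3, 2))/25866086400

strip the power substitution: 9*t**2 on [0, 1/6); exp(-6*t) on [1/6, 1/3); 3*t + 1 on [1/3, 1/2); …
strip the common scale on t: t**2 on [0, 1/2); exp(-2*t) on [1/2, 1); t + 1 on [1, 3/2); …
integrate the 5 segments split at 1/36, 1/9, 1/4, 4/9, then add the results
on [0, 1/36): add ∫ 9*t·t^(s-1) dt
on [1/36, 1/9) integrate f = exp(-6*sqrt(t)) against the kernel
∫ over [1/9, 1/4) of (3*sqrt(t) + 1)·t^(s-1) joins the sum
∫ over [1/4, 4/9) of (3*sqrt(t) + 3)·t^(s-1) joins the sum
[4/9, ∞) adds the kernel integral of exp(-3*sqrt(t))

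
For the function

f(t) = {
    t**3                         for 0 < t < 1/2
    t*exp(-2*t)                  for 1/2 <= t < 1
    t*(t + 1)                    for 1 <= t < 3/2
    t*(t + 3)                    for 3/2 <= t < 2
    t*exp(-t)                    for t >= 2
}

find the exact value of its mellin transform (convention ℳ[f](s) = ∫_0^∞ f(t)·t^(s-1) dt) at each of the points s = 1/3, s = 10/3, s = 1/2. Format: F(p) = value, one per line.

strip the shared t-power: t**2 on [0, 1/2); exp(-2*t) on [1/2, 1); t + 1 on [1, 3/2); …
split f at 1/2, 1, 3/2, 2: ℳ[f](s) collects 5 kernel integrals
piece [0, 1/2): integrate t**3 against the kernel
[1/2, 1) adds the kernel integral of t*exp(-2*t)
∫ t*(t + 1)·t^(s-1) over [1, 3/2)
over [3/2, 2), the kernel integral of t*(t + 3) enters the sum
∫ over [2, ∞) of t*exp(-t)·t^(s-1) joins the sum

F(1/3) = 2**(2/3)*(-1260*3**(1/3) - 660*2**(1/3) - 280*uppergamma(4/3, 2) + 21 + 280*uppergamma(4/3, 1) + 560*2**(1/3)*uppergamma(4/3, 2) + 3480*2**(2/3))/1120
F(10/3) = 2**(2/3)*(-36936*3**(1/3) - 6612*2**(1/3) - 988*uppergamma(13/3, 2) + 39 + 988*uppergamma(13/3, 1) + 15808*2**(1/3)*uppergamma(13/3, 2) + 269952*2**(2/3))/31616
F(1/2) = sqrt(2)*(210*E + 210*sqrt(2)*(-1 + sqrt(pi)*exp(2)*erfc(sqrt(2)) + 2*sqrt(2)) + (-840*sqrt(3) - 448*sqrt(2) - 105*sqrt(pi)*erfc(sqrt(2)) + 105*sqrt(pi)*erfc(1) + 4719)*exp(2))*exp(-2)/840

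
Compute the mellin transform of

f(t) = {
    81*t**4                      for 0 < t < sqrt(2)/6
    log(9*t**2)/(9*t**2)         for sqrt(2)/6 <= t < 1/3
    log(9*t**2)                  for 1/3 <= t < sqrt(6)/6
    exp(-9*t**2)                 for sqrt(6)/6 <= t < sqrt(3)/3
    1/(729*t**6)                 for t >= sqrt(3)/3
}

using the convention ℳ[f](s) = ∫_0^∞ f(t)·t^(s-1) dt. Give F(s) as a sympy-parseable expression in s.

(27*2**(s/2)*s**2*(s/2 - 3)*(s/2 + 2)*(s**2/4 - s + 1)*uppergamma(s/2, 3/2) - 27*2**(s/2)*s**2*(s/2 - 3)*(s/2 + 2)*(s**2/4 - s + 1)*uppergamma(s/2, 3) - 27*2**(s/2)*s**2*(s/2 - 3)*(s/2 + 2) + 108*2**(s/2)*(s/2 - 3)*(s/2 + 2)*(s**2/4 - s + 1) - 54*3**(s/2)*s*(s/2 - 3)*(s/2 + 2)*(s**2/4 - s + 1)*log(2) + 54*3**(s/2)*s*(s/2 - 3)*(s/2 + 2)*(s**2/4 - s + 1)*log(3) - 108*3**(s/2)*(s/2 - 3)*(s/2 + 2)*(s**2/4 - s + 1) - 6**(s/2)*s**2*(s/2 + 2)*(s**2/4 - s + 1) + 27*s**3*(s/2 - 3)*(s/2 + 2)*log(2) - 54*s**2*(s/2 - 3)*(s/2 + 2)*log(2) + 54*s**2*(s/2 - 3)*(s/2 + 2) + 27*s**2*(s/2 - 3)*(s**2/4 - s + 1)/4)/(54*2**(s/2)*3**s*s**2*(s/2 - 3)*(s/2 + 2)*(s**2/4 - s + 1))
  -4 < Re(s) < 6

back out the common scale on t: t**4 on [0, sqrt(2)/2); log(t**2)/t**2 on [sqrt(2)/2, 1); log(t**2) on [1, sqrt(6)/2); …
peel off the power substitution: t**2 on [0, 1/2); log(t)/t on [1/2, 1); log(t) on [1, 3/2); …
f breaks at sqrt(2)/6, 1/3, sqrt(6)/6, sqrt(3)/3 into 5 integrals to sum
segment 0 to sqrt(2)/6 holds 81*t**4; add its integral
[sqrt(2)/6, 1/3) adds the kernel integral of log(9*t**2)/(9*t**2)
on [1/3, sqrt(6)/6) integrate f = log(9*t**2) against the kernel
on [sqrt(6)/6, sqrt(3)/3) integrate f = exp(-9*t**2) against the kernel
∫ 1/(729*t**6)·t^(s-1) over [sqrt(3)/3, ∞)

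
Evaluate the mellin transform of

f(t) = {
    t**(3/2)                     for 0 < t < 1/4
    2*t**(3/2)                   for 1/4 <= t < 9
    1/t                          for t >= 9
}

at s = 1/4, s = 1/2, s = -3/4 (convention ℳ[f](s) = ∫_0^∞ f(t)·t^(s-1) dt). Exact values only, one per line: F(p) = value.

F(1/4) = sqrt(2)*(-27 + 11720*sqrt(6))/756
F(1/2) = 7837/96
F(-3/4) = sqrt(2)*(-189 + 2270*sqrt(6))/567

peel off the shared t-power: sqrt(t) on [0, 1/4); 2*sqrt(t) on [1/4, 9); t**(-2) on [9, ∞)
invert the power substitution to get t on [0, 1/2); 2*t on [1/2, 3); t**(-4) on [3, ∞)
summing 3 kernel integrals split by 1/4, 9 yields ℳ[f](s)
segment 0 to 1/4 holds t**(3/2); add its integral
the [1/4, 9) slice contributes ∫ 2*t**(3/2)·t^(s-1) dt
segment [9, ∞) carries 1/t; integrate it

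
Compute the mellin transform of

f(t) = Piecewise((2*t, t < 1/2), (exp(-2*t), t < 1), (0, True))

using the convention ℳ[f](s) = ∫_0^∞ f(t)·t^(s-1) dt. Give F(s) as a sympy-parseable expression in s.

((s + 1)*uppergamma(s, 1) - (s + 1)*uppergamma(s, 2) + 1)/(2**s*(s + 1))
  Re(s) > -1

remove the common scale on t first: t on [0, 1); exp(-t) on [1, 2)
linearity at 1/2 turns ℳ[f](s) into 2 summed integrals
piece [0, 1/2): integrate 2*t against the kernel
the [1/2, 1) slice contributes ∫ exp(-2*t)·t^(s-1) dt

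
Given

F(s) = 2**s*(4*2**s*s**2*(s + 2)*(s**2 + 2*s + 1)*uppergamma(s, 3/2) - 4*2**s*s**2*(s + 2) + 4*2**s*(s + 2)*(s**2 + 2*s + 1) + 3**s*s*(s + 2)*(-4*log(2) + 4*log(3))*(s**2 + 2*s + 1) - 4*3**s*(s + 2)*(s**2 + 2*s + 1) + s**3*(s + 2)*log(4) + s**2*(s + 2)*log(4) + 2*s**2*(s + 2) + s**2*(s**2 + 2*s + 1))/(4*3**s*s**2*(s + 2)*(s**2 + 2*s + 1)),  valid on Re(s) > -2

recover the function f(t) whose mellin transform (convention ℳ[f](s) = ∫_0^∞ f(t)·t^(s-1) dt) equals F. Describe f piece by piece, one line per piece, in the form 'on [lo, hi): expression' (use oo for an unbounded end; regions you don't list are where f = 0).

remove the common scale on t first: t**2/4 on [0, 1); t*log(t/2)/2 on [1, 2); log(t/2) on [2, 3); …
peel off the common scale on t: t**2 on [0, 1/2); t*log(t) on [1/2, 1); log(t) on [1, 3/2); …
breakpoints 2/3, 4/3, 2: one integral from each of the 4 segments
[0, 2/3) adds the kernel integral of 9*t**2/16
the [2/3, 4/3) slice contributes ∫ 3*t*log(3*t/4)/4·t^(s-1) dt
the [4/3, 2) slice contributes ∫ log(3*t/4)·t^(s-1) dt
on [2, ∞) integrate f = exp(-3*t/4) against the kernel

on [0, 2/3): 9*t**2/16
on [2/3, 4/3): 3*t*log(3*t/4)/4
on [4/3, 2): log(3*t/4)
on [2, oo): exp(-3*t/4)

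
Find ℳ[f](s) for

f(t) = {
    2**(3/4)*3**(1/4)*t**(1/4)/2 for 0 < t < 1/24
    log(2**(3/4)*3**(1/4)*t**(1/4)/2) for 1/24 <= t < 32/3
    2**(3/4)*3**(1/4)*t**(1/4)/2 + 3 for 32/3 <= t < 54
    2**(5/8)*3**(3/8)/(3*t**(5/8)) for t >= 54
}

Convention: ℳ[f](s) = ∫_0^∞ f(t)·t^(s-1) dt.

strip the common scale on t: t**(1/4) on [0, 1/16); log(t**(1/4)) on [1/16, 16); t**(1/4) + 3 on [16, 81); …
strip the power substitution: sqrt(t) on [0, 1/4); log(sqrt(t)) on [1/4, 4); sqrt(t) + 3 on [4, 9); …
reversing the power substitution: t on [0, 1/2); log(t) on [1/2, 2); t + 3 on [2, 3); …
f breaks at 1/24, 32/3, 54 into 4 integrals to sum
∫ over [0, 1/24) of 2**(3/4)*3**(1/4)*t**(1/4)/2·t^(s-1) joins the sum
segment [1/24, 32/3) carries log(2**(3/4)*3**(1/4)*t**(1/4)/2); integrate it
∫ (2**(3/4)*3**(1/4)*t**(1/4)/2 + 3)·t^(s-1) over [32/3, 54)
between 54 and ∞ the integrand is 2**(5/8)*3**(3/8)/(3*t**(5/8))·t^(s-1)

(-4320*2**(8*s)*s**2*(8*s - 5) + 216*2**(8*s)*s*(4*s + 1)*(8*s - 5)*log(2) - 648*2**(8*s)*s*(8*s - 5) - 54*2**(8*s)*(4*s + 1)*(8*s - 5) - 64*sqrt(3)*6**(4*s)*s**2*(4*s + 1) + 5184*6**(4*s)*s**2*(8*s - 5) + 648*6**(4*s)*s*(8*s - 5) + 432*s**2*(8*s - 5) + 216*s*(4*s + 1)*(8*s - 5)*log(2) + (8*s - 5)*(216*s + 54))/(216*2**(4*s)*(3/2)**s*s**2*(4*s + 1)*(8*s - 5))
  -1/4 < Re(s) < 5/8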